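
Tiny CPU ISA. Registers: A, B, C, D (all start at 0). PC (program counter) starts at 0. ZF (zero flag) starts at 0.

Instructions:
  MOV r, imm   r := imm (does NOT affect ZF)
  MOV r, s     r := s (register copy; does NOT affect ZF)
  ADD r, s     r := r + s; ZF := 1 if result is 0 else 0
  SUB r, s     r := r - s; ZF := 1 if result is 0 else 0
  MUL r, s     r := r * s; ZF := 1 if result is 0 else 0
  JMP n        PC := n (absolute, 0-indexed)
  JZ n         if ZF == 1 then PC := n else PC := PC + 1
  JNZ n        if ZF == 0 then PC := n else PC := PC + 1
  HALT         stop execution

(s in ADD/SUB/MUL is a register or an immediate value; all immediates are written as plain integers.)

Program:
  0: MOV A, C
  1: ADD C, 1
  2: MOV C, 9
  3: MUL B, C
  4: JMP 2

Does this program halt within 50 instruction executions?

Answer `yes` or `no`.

Answer: no

Derivation:
Step 1: PC=0 exec 'MOV A, C'. After: A=0 B=0 C=0 D=0 ZF=0 PC=1
Step 2: PC=1 exec 'ADD C, 1'. After: A=0 B=0 C=1 D=0 ZF=0 PC=2
Step 3: PC=2 exec 'MOV C, 9'. After: A=0 B=0 C=9 D=0 ZF=0 PC=3
Step 4: PC=3 exec 'MUL B, C'. After: A=0 B=0 C=9 D=0 ZF=1 PC=4
Step 5: PC=4 exec 'JMP 2'. After: A=0 B=0 C=9 D=0 ZF=1 PC=2
Step 6: PC=2 exec 'MOV C, 9'. After: A=0 B=0 C=9 D=0 ZF=1 PC=3
Step 7: PC=3 exec 'MUL B, C'. After: A=0 B=0 C=9 D=0 ZF=1 PC=4
State after step 7 equals state after step 4: the program is in a cycle of length 3 and will never halt.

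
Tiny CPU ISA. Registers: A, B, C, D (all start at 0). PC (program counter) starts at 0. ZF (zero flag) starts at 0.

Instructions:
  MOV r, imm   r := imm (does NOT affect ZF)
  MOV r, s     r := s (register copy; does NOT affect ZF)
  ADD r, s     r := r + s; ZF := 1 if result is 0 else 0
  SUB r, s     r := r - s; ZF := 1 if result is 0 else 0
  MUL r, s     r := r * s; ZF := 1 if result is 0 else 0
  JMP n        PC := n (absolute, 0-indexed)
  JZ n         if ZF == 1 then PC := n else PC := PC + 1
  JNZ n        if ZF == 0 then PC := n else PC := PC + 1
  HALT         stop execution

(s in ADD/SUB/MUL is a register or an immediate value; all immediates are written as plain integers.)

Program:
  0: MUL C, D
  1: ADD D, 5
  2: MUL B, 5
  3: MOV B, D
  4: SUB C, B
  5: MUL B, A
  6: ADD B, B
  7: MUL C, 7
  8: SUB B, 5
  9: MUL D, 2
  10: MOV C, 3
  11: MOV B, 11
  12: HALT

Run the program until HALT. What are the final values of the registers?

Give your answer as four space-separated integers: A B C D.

Step 1: PC=0 exec 'MUL C, D'. After: A=0 B=0 C=0 D=0 ZF=1 PC=1
Step 2: PC=1 exec 'ADD D, 5'. After: A=0 B=0 C=0 D=5 ZF=0 PC=2
Step 3: PC=2 exec 'MUL B, 5'. After: A=0 B=0 C=0 D=5 ZF=1 PC=3
Step 4: PC=3 exec 'MOV B, D'. After: A=0 B=5 C=0 D=5 ZF=1 PC=4
Step 5: PC=4 exec 'SUB C, B'. After: A=0 B=5 C=-5 D=5 ZF=0 PC=5
Step 6: PC=5 exec 'MUL B, A'. After: A=0 B=0 C=-5 D=5 ZF=1 PC=6
Step 7: PC=6 exec 'ADD B, B'. After: A=0 B=0 C=-5 D=5 ZF=1 PC=7
Step 8: PC=7 exec 'MUL C, 7'. After: A=0 B=0 C=-35 D=5 ZF=0 PC=8
Step 9: PC=8 exec 'SUB B, 5'. After: A=0 B=-5 C=-35 D=5 ZF=0 PC=9
Step 10: PC=9 exec 'MUL D, 2'. After: A=0 B=-5 C=-35 D=10 ZF=0 PC=10
Step 11: PC=10 exec 'MOV C, 3'. After: A=0 B=-5 C=3 D=10 ZF=0 PC=11
Step 12: PC=11 exec 'MOV B, 11'. After: A=0 B=11 C=3 D=10 ZF=0 PC=12
Step 13: PC=12 exec 'HALT'. After: A=0 B=11 C=3 D=10 ZF=0 PC=12 HALTED

Answer: 0 11 3 10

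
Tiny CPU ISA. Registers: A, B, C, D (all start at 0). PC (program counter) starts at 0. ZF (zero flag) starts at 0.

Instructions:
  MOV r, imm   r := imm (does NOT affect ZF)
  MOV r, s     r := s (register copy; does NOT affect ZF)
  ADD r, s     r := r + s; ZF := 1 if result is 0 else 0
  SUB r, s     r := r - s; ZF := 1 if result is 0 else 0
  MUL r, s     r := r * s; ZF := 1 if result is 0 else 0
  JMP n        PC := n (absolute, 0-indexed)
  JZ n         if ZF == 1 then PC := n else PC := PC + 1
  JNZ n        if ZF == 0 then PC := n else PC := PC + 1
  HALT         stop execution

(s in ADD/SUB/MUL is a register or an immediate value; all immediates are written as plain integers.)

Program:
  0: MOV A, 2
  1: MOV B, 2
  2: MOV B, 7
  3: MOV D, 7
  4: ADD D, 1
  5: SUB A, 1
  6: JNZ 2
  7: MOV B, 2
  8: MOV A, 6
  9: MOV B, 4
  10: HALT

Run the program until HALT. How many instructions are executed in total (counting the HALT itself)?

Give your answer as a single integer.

Answer: 16

Derivation:
Step 1: PC=0 exec 'MOV A, 2'. After: A=2 B=0 C=0 D=0 ZF=0 PC=1
Step 2: PC=1 exec 'MOV B, 2'. After: A=2 B=2 C=0 D=0 ZF=0 PC=2
Step 3: PC=2 exec 'MOV B, 7'. After: A=2 B=7 C=0 D=0 ZF=0 PC=3
Step 4: PC=3 exec 'MOV D, 7'. After: A=2 B=7 C=0 D=7 ZF=0 PC=4
Step 5: PC=4 exec 'ADD D, 1'. After: A=2 B=7 C=0 D=8 ZF=0 PC=5
Step 6: PC=5 exec 'SUB A, 1'. After: A=1 B=7 C=0 D=8 ZF=0 PC=6
Step 7: PC=6 exec 'JNZ 2'. After: A=1 B=7 C=0 D=8 ZF=0 PC=2
Step 8: PC=2 exec 'MOV B, 7'. After: A=1 B=7 C=0 D=8 ZF=0 PC=3
Step 9: PC=3 exec 'MOV D, 7'. After: A=1 B=7 C=0 D=7 ZF=0 PC=4
Step 10: PC=4 exec 'ADD D, 1'. After: A=1 B=7 C=0 D=8 ZF=0 PC=5
Step 11: PC=5 exec 'SUB A, 1'. After: A=0 B=7 C=0 D=8 ZF=1 PC=6
Step 12: PC=6 exec 'JNZ 2'. After: A=0 B=7 C=0 D=8 ZF=1 PC=7
Step 13: PC=7 exec 'MOV B, 2'. After: A=0 B=2 C=0 D=8 ZF=1 PC=8
Step 14: PC=8 exec 'MOV A, 6'. After: A=6 B=2 C=0 D=8 ZF=1 PC=9
Step 15: PC=9 exec 'MOV B, 4'. After: A=6 B=4 C=0 D=8 ZF=1 PC=10
Step 16: PC=10 exec 'HALT'. After: A=6 B=4 C=0 D=8 ZF=1 PC=10 HALTED
Total instructions executed: 16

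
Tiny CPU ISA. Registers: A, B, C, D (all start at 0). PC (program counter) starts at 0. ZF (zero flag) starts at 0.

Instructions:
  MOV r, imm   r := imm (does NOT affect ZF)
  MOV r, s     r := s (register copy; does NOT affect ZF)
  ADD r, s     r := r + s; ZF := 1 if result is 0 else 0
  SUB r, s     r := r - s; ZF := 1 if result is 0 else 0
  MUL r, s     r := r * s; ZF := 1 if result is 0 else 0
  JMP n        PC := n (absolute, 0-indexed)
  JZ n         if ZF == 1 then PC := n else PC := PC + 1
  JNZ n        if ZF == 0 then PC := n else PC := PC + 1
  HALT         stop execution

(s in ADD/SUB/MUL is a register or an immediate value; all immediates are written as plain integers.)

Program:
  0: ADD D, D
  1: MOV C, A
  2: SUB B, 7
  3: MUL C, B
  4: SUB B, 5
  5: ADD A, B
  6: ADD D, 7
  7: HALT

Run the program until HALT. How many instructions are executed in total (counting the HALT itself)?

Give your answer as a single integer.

Answer: 8

Derivation:
Step 1: PC=0 exec 'ADD D, D'. After: A=0 B=0 C=0 D=0 ZF=1 PC=1
Step 2: PC=1 exec 'MOV C, A'. After: A=0 B=0 C=0 D=0 ZF=1 PC=2
Step 3: PC=2 exec 'SUB B, 7'. After: A=0 B=-7 C=0 D=0 ZF=0 PC=3
Step 4: PC=3 exec 'MUL C, B'. After: A=0 B=-7 C=0 D=0 ZF=1 PC=4
Step 5: PC=4 exec 'SUB B, 5'. After: A=0 B=-12 C=0 D=0 ZF=0 PC=5
Step 6: PC=5 exec 'ADD A, B'. After: A=-12 B=-12 C=0 D=0 ZF=0 PC=6
Step 7: PC=6 exec 'ADD D, 7'. After: A=-12 B=-12 C=0 D=7 ZF=0 PC=7
Step 8: PC=7 exec 'HALT'. After: A=-12 B=-12 C=0 D=7 ZF=0 PC=7 HALTED
Total instructions executed: 8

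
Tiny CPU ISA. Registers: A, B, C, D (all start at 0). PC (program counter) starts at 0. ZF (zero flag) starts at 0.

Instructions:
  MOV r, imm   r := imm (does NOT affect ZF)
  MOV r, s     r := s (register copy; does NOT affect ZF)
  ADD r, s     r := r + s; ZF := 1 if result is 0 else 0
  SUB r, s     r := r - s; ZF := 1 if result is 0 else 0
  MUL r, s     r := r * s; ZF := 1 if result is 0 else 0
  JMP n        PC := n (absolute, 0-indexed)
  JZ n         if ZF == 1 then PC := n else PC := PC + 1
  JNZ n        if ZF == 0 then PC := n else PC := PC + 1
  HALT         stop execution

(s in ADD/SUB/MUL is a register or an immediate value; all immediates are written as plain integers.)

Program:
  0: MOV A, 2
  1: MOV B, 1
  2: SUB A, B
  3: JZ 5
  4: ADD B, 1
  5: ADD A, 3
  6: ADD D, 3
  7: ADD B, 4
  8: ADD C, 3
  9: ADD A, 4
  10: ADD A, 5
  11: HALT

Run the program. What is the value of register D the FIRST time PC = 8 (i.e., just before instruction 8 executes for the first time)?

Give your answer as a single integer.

Step 1: PC=0 exec 'MOV A, 2'. After: A=2 B=0 C=0 D=0 ZF=0 PC=1
Step 2: PC=1 exec 'MOV B, 1'. After: A=2 B=1 C=0 D=0 ZF=0 PC=2
Step 3: PC=2 exec 'SUB A, B'. After: A=1 B=1 C=0 D=0 ZF=0 PC=3
Step 4: PC=3 exec 'JZ 5'. After: A=1 B=1 C=0 D=0 ZF=0 PC=4
Step 5: PC=4 exec 'ADD B, 1'. After: A=1 B=2 C=0 D=0 ZF=0 PC=5
Step 6: PC=5 exec 'ADD A, 3'. After: A=4 B=2 C=0 D=0 ZF=0 PC=6
Step 7: PC=6 exec 'ADD D, 3'. After: A=4 B=2 C=0 D=3 ZF=0 PC=7
Step 8: PC=7 exec 'ADD B, 4'. After: A=4 B=6 C=0 D=3 ZF=0 PC=8
First time PC=8: D=3

3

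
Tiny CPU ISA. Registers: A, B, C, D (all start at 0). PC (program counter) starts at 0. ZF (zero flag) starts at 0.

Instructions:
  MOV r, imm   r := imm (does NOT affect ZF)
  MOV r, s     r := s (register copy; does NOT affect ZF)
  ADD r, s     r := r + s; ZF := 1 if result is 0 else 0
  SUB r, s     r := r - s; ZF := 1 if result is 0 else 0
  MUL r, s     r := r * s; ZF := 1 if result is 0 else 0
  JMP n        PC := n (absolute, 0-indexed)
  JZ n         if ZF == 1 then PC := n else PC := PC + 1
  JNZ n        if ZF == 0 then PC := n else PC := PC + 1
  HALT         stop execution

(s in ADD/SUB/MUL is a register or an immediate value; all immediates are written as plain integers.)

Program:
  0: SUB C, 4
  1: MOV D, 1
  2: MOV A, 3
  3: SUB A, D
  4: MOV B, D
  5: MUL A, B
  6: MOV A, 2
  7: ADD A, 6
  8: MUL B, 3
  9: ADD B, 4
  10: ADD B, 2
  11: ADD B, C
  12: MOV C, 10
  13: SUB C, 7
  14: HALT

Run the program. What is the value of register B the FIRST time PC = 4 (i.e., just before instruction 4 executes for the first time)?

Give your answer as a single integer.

Step 1: PC=0 exec 'SUB C, 4'. After: A=0 B=0 C=-4 D=0 ZF=0 PC=1
Step 2: PC=1 exec 'MOV D, 1'. After: A=0 B=0 C=-4 D=1 ZF=0 PC=2
Step 3: PC=2 exec 'MOV A, 3'. After: A=3 B=0 C=-4 D=1 ZF=0 PC=3
Step 4: PC=3 exec 'SUB A, D'. After: A=2 B=0 C=-4 D=1 ZF=0 PC=4
First time PC=4: B=0

0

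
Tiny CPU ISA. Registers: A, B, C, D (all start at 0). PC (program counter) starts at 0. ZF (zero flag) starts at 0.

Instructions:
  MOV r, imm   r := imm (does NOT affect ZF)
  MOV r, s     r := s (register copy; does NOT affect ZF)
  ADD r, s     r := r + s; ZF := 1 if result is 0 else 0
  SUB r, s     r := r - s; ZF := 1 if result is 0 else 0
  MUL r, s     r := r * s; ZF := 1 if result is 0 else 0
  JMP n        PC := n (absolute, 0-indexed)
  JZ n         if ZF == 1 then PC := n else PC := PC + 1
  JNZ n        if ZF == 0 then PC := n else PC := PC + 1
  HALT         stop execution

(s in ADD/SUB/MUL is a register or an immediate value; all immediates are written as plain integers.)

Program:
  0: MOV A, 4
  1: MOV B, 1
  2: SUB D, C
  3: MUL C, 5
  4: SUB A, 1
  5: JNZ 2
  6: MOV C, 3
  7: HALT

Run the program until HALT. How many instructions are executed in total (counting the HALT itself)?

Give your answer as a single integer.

Answer: 20

Derivation:
Step 1: PC=0 exec 'MOV A, 4'. After: A=4 B=0 C=0 D=0 ZF=0 PC=1
Step 2: PC=1 exec 'MOV B, 1'. After: A=4 B=1 C=0 D=0 ZF=0 PC=2
Step 3: PC=2 exec 'SUB D, C'. After: A=4 B=1 C=0 D=0 ZF=1 PC=3
Step 4: PC=3 exec 'MUL C, 5'. After: A=4 B=1 C=0 D=0 ZF=1 PC=4
Step 5: PC=4 exec 'SUB A, 1'. After: A=3 B=1 C=0 D=0 ZF=0 PC=5
Step 6: PC=5 exec 'JNZ 2'. After: A=3 B=1 C=0 D=0 ZF=0 PC=2
Step 7: PC=2 exec 'SUB D, C'. After: A=3 B=1 C=0 D=0 ZF=1 PC=3
Step 8: PC=3 exec 'MUL C, 5'. After: A=3 B=1 C=0 D=0 ZF=1 PC=4
Step 9: PC=4 exec 'SUB A, 1'. After: A=2 B=1 C=0 D=0 ZF=0 PC=5
Step 10: PC=5 exec 'JNZ 2'. After: A=2 B=1 C=0 D=0 ZF=0 PC=2
Step 11: PC=2 exec 'SUB D, C'. After: A=2 B=1 C=0 D=0 ZF=1 PC=3
Step 12: PC=3 exec 'MUL C, 5'. After: A=2 B=1 C=0 D=0 ZF=1 PC=4
Step 13: PC=4 exec 'SUB A, 1'. After: A=1 B=1 C=0 D=0 ZF=0 PC=5
Step 14: PC=5 exec 'JNZ 2'. After: A=1 B=1 C=0 D=0 ZF=0 PC=2
Step 15: PC=2 exec 'SUB D, C'. After: A=1 B=1 C=0 D=0 ZF=1 PC=3
Step 16: PC=3 exec 'MUL C, 5'. After: A=1 B=1 C=0 D=0 ZF=1 PC=4
Step 17: PC=4 exec 'SUB A, 1'. After: A=0 B=1 C=0 D=0 ZF=1 PC=5
Step 18: PC=5 exec 'JNZ 2'. After: A=0 B=1 C=0 D=0 ZF=1 PC=6
Step 19: PC=6 exec 'MOV C, 3'. After: A=0 B=1 C=3 D=0 ZF=1 PC=7
Step 20: PC=7 exec 'HALT'. After: A=0 B=1 C=3 D=0 ZF=1 PC=7 HALTED
Total instructions executed: 20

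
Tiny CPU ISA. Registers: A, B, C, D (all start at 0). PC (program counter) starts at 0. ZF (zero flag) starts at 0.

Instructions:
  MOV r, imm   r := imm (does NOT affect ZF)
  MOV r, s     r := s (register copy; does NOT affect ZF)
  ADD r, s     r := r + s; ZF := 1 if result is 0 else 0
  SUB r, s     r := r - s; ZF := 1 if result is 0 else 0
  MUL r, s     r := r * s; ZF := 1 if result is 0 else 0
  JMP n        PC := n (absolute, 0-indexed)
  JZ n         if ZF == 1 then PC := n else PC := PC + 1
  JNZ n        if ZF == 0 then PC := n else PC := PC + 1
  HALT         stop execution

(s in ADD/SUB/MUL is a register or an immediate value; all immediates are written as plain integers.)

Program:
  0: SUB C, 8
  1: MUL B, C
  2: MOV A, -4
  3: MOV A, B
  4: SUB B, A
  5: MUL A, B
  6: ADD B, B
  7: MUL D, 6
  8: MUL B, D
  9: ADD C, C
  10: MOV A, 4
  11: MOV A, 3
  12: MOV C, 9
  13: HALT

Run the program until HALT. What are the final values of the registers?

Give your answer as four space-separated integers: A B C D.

Step 1: PC=0 exec 'SUB C, 8'. After: A=0 B=0 C=-8 D=0 ZF=0 PC=1
Step 2: PC=1 exec 'MUL B, C'. After: A=0 B=0 C=-8 D=0 ZF=1 PC=2
Step 3: PC=2 exec 'MOV A, -4'. After: A=-4 B=0 C=-8 D=0 ZF=1 PC=3
Step 4: PC=3 exec 'MOV A, B'. After: A=0 B=0 C=-8 D=0 ZF=1 PC=4
Step 5: PC=4 exec 'SUB B, A'. After: A=0 B=0 C=-8 D=0 ZF=1 PC=5
Step 6: PC=5 exec 'MUL A, B'. After: A=0 B=0 C=-8 D=0 ZF=1 PC=6
Step 7: PC=6 exec 'ADD B, B'. After: A=0 B=0 C=-8 D=0 ZF=1 PC=7
Step 8: PC=7 exec 'MUL D, 6'. After: A=0 B=0 C=-8 D=0 ZF=1 PC=8
Step 9: PC=8 exec 'MUL B, D'. After: A=0 B=0 C=-8 D=0 ZF=1 PC=9
Step 10: PC=9 exec 'ADD C, C'. After: A=0 B=0 C=-16 D=0 ZF=0 PC=10
Step 11: PC=10 exec 'MOV A, 4'. After: A=4 B=0 C=-16 D=0 ZF=0 PC=11
Step 12: PC=11 exec 'MOV A, 3'. After: A=3 B=0 C=-16 D=0 ZF=0 PC=12
Step 13: PC=12 exec 'MOV C, 9'. After: A=3 B=0 C=9 D=0 ZF=0 PC=13
Step 14: PC=13 exec 'HALT'. After: A=3 B=0 C=9 D=0 ZF=0 PC=13 HALTED

Answer: 3 0 9 0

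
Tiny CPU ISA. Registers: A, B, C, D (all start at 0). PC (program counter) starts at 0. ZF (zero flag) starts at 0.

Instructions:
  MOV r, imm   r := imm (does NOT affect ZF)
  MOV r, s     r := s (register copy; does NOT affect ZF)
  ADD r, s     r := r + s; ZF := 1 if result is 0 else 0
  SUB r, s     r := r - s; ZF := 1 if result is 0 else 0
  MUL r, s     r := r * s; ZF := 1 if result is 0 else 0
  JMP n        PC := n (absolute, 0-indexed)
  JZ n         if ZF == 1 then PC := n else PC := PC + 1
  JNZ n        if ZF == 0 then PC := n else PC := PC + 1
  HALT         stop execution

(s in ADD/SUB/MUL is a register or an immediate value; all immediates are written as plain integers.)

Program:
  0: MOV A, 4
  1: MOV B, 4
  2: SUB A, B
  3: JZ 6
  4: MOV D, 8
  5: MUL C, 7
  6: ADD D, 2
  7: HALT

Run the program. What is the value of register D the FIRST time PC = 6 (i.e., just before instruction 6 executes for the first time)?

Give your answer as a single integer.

Step 1: PC=0 exec 'MOV A, 4'. After: A=4 B=0 C=0 D=0 ZF=0 PC=1
Step 2: PC=1 exec 'MOV B, 4'. After: A=4 B=4 C=0 D=0 ZF=0 PC=2
Step 3: PC=2 exec 'SUB A, B'. After: A=0 B=4 C=0 D=0 ZF=1 PC=3
Step 4: PC=3 exec 'JZ 6'. After: A=0 B=4 C=0 D=0 ZF=1 PC=6
First time PC=6: D=0

0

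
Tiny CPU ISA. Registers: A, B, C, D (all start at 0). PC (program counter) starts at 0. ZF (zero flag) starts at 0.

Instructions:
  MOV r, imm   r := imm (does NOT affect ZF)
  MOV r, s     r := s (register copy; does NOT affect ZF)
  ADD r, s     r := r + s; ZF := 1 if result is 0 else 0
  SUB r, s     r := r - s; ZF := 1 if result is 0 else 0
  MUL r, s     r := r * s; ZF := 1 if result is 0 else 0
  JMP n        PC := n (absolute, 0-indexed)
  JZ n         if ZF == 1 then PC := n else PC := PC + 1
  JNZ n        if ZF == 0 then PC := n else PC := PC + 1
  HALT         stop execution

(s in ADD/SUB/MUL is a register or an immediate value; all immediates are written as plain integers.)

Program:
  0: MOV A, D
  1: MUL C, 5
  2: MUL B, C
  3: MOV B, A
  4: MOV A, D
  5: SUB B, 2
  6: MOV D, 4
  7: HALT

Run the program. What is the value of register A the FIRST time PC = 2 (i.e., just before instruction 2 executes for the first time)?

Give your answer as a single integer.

Step 1: PC=0 exec 'MOV A, D'. After: A=0 B=0 C=0 D=0 ZF=0 PC=1
Step 2: PC=1 exec 'MUL C, 5'. After: A=0 B=0 C=0 D=0 ZF=1 PC=2
First time PC=2: A=0

0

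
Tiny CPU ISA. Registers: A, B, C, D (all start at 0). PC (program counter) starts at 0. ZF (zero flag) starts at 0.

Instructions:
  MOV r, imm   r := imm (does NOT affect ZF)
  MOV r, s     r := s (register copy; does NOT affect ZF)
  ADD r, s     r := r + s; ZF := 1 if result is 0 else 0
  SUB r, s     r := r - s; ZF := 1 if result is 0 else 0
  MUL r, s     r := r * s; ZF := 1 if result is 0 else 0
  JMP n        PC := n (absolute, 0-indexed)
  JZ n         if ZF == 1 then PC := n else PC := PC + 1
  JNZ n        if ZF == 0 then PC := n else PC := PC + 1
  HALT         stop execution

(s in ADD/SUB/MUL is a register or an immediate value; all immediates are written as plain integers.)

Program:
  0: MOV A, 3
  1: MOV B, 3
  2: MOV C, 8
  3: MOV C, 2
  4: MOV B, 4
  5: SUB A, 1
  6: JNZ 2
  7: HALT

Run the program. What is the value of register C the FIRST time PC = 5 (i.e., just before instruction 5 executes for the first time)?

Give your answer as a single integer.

Step 1: PC=0 exec 'MOV A, 3'. After: A=3 B=0 C=0 D=0 ZF=0 PC=1
Step 2: PC=1 exec 'MOV B, 3'. After: A=3 B=3 C=0 D=0 ZF=0 PC=2
Step 3: PC=2 exec 'MOV C, 8'. After: A=3 B=3 C=8 D=0 ZF=0 PC=3
Step 4: PC=3 exec 'MOV C, 2'. After: A=3 B=3 C=2 D=0 ZF=0 PC=4
Step 5: PC=4 exec 'MOV B, 4'. After: A=3 B=4 C=2 D=0 ZF=0 PC=5
First time PC=5: C=2

2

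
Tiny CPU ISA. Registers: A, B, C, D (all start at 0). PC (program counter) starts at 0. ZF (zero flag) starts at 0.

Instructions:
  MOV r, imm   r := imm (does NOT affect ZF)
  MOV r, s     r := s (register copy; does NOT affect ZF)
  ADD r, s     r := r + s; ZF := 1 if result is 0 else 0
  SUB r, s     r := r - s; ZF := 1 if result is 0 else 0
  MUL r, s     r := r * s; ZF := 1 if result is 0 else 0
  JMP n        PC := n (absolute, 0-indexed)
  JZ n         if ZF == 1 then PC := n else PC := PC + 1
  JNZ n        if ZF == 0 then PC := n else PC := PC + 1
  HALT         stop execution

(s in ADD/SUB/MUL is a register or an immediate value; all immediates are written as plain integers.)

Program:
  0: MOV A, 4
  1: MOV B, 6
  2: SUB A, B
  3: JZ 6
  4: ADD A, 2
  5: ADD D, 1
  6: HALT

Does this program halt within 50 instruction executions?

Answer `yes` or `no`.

Step 1: PC=0 exec 'MOV A, 4'. After: A=4 B=0 C=0 D=0 ZF=0 PC=1
Step 2: PC=1 exec 'MOV B, 6'. After: A=4 B=6 C=0 D=0 ZF=0 PC=2
Step 3: PC=2 exec 'SUB A, B'. After: A=-2 B=6 C=0 D=0 ZF=0 PC=3
Step 4: PC=3 exec 'JZ 6'. After: A=-2 B=6 C=0 D=0 ZF=0 PC=4
Step 5: PC=4 exec 'ADD A, 2'. After: A=0 B=6 C=0 D=0 ZF=1 PC=5
Step 6: PC=5 exec 'ADD D, 1'. After: A=0 B=6 C=0 D=1 ZF=0 PC=6
Step 7: PC=6 exec 'HALT'. After: A=0 B=6 C=0 D=1 ZF=0 PC=6 HALTED

Answer: yes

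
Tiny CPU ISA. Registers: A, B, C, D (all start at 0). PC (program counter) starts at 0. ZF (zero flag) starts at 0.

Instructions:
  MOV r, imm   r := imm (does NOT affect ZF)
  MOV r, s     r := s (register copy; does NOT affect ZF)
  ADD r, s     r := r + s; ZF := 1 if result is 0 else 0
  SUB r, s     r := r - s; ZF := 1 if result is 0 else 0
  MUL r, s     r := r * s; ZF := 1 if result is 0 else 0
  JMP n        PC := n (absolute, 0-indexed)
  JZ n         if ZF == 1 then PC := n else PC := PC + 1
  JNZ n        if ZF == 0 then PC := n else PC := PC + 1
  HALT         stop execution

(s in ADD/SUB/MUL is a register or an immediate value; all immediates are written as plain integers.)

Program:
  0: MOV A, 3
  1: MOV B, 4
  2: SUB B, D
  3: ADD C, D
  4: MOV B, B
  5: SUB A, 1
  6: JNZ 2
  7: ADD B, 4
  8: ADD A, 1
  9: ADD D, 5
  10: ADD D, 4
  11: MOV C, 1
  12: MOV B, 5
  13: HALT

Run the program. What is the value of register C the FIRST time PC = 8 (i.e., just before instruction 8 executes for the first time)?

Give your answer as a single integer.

Step 1: PC=0 exec 'MOV A, 3'. After: A=3 B=0 C=0 D=0 ZF=0 PC=1
Step 2: PC=1 exec 'MOV B, 4'. After: A=3 B=4 C=0 D=0 ZF=0 PC=2
Step 3: PC=2 exec 'SUB B, D'. After: A=3 B=4 C=0 D=0 ZF=0 PC=3
Step 4: PC=3 exec 'ADD C, D'. After: A=3 B=4 C=0 D=0 ZF=1 PC=4
Step 5: PC=4 exec 'MOV B, B'. After: A=3 B=4 C=0 D=0 ZF=1 PC=5
Step 6: PC=5 exec 'SUB A, 1'. After: A=2 B=4 C=0 D=0 ZF=0 PC=6
Step 7: PC=6 exec 'JNZ 2'. After: A=2 B=4 C=0 D=0 ZF=0 PC=2
Step 8: PC=2 exec 'SUB B, D'. After: A=2 B=4 C=0 D=0 ZF=0 PC=3
Step 9: PC=3 exec 'ADD C, D'. After: A=2 B=4 C=0 D=0 ZF=1 PC=4
Step 10: PC=4 exec 'MOV B, B'. After: A=2 B=4 C=0 D=0 ZF=1 PC=5
Step 11: PC=5 exec 'SUB A, 1'. After: A=1 B=4 C=0 D=0 ZF=0 PC=6
Step 12: PC=6 exec 'JNZ 2'. After: A=1 B=4 C=0 D=0 ZF=0 PC=2
Step 13: PC=2 exec 'SUB B, D'. After: A=1 B=4 C=0 D=0 ZF=0 PC=3
Step 14: PC=3 exec 'ADD C, D'. After: A=1 B=4 C=0 D=0 ZF=1 PC=4
Step 15: PC=4 exec 'MOV B, B'. After: A=1 B=4 C=0 D=0 ZF=1 PC=5
Step 16: PC=5 exec 'SUB A, 1'. After: A=0 B=4 C=0 D=0 ZF=1 PC=6
Step 17: PC=6 exec 'JNZ 2'. After: A=0 B=4 C=0 D=0 ZF=1 PC=7
Step 18: PC=7 exec 'ADD B, 4'. After: A=0 B=8 C=0 D=0 ZF=0 PC=8
First time PC=8: C=0

0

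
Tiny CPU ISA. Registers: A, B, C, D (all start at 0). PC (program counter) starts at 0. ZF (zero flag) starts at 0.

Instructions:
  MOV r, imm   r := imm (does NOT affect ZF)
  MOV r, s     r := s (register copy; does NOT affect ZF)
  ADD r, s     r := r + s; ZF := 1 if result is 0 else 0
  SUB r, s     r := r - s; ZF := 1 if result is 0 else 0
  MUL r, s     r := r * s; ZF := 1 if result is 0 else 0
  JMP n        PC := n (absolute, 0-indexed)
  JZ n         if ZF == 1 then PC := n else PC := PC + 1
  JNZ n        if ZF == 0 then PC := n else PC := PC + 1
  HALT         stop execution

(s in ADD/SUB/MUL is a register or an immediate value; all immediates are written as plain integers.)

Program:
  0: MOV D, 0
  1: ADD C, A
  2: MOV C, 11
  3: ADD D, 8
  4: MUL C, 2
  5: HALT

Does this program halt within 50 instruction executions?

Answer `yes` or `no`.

Answer: yes

Derivation:
Step 1: PC=0 exec 'MOV D, 0'. After: A=0 B=0 C=0 D=0 ZF=0 PC=1
Step 2: PC=1 exec 'ADD C, A'. After: A=0 B=0 C=0 D=0 ZF=1 PC=2
Step 3: PC=2 exec 'MOV C, 11'. After: A=0 B=0 C=11 D=0 ZF=1 PC=3
Step 4: PC=3 exec 'ADD D, 8'. After: A=0 B=0 C=11 D=8 ZF=0 PC=4
Step 5: PC=4 exec 'MUL C, 2'. After: A=0 B=0 C=22 D=8 ZF=0 PC=5
Step 6: PC=5 exec 'HALT'. After: A=0 B=0 C=22 D=8 ZF=0 PC=5 HALTED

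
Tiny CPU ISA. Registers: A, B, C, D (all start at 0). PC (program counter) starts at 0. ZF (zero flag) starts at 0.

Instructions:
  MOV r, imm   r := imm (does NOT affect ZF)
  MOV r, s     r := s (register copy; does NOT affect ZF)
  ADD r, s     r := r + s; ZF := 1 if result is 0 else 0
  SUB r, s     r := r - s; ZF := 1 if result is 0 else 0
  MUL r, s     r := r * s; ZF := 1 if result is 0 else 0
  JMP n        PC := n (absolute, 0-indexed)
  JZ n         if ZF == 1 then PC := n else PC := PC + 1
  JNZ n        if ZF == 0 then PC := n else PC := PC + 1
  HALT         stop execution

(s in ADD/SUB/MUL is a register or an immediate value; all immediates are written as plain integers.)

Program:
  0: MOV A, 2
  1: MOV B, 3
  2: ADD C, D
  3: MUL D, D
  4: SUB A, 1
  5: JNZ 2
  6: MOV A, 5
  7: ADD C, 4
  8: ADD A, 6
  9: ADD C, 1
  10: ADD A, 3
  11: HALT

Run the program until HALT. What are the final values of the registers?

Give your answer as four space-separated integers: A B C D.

Step 1: PC=0 exec 'MOV A, 2'. After: A=2 B=0 C=0 D=0 ZF=0 PC=1
Step 2: PC=1 exec 'MOV B, 3'. After: A=2 B=3 C=0 D=0 ZF=0 PC=2
Step 3: PC=2 exec 'ADD C, D'. After: A=2 B=3 C=0 D=0 ZF=1 PC=3
Step 4: PC=3 exec 'MUL D, D'. After: A=2 B=3 C=0 D=0 ZF=1 PC=4
Step 5: PC=4 exec 'SUB A, 1'. After: A=1 B=3 C=0 D=0 ZF=0 PC=5
Step 6: PC=5 exec 'JNZ 2'. After: A=1 B=3 C=0 D=0 ZF=0 PC=2
Step 7: PC=2 exec 'ADD C, D'. After: A=1 B=3 C=0 D=0 ZF=1 PC=3
Step 8: PC=3 exec 'MUL D, D'. After: A=1 B=3 C=0 D=0 ZF=1 PC=4
Step 9: PC=4 exec 'SUB A, 1'. After: A=0 B=3 C=0 D=0 ZF=1 PC=5
Step 10: PC=5 exec 'JNZ 2'. After: A=0 B=3 C=0 D=0 ZF=1 PC=6
Step 11: PC=6 exec 'MOV A, 5'. After: A=5 B=3 C=0 D=0 ZF=1 PC=7
Step 12: PC=7 exec 'ADD C, 4'. After: A=5 B=3 C=4 D=0 ZF=0 PC=8
Step 13: PC=8 exec 'ADD A, 6'. After: A=11 B=3 C=4 D=0 ZF=0 PC=9
Step 14: PC=9 exec 'ADD C, 1'. After: A=11 B=3 C=5 D=0 ZF=0 PC=10
Step 15: PC=10 exec 'ADD A, 3'. After: A=14 B=3 C=5 D=0 ZF=0 PC=11
Step 16: PC=11 exec 'HALT'. After: A=14 B=3 C=5 D=0 ZF=0 PC=11 HALTED

Answer: 14 3 5 0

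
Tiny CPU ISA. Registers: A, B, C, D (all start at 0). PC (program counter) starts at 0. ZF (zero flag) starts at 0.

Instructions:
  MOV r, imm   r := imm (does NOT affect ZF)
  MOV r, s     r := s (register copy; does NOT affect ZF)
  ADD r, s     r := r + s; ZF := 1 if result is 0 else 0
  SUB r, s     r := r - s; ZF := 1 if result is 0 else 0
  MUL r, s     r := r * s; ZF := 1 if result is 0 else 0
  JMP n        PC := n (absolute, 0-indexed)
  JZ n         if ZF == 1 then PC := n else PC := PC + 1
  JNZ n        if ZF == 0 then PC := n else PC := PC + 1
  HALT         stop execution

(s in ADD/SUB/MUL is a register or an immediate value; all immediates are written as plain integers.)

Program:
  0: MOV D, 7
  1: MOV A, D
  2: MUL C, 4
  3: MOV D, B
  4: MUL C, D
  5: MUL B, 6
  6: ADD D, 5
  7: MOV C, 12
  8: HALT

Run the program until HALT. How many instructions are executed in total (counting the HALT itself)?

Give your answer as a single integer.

Step 1: PC=0 exec 'MOV D, 7'. After: A=0 B=0 C=0 D=7 ZF=0 PC=1
Step 2: PC=1 exec 'MOV A, D'. After: A=7 B=0 C=0 D=7 ZF=0 PC=2
Step 3: PC=2 exec 'MUL C, 4'. After: A=7 B=0 C=0 D=7 ZF=1 PC=3
Step 4: PC=3 exec 'MOV D, B'. After: A=7 B=0 C=0 D=0 ZF=1 PC=4
Step 5: PC=4 exec 'MUL C, D'. After: A=7 B=0 C=0 D=0 ZF=1 PC=5
Step 6: PC=5 exec 'MUL B, 6'. After: A=7 B=0 C=0 D=0 ZF=1 PC=6
Step 7: PC=6 exec 'ADD D, 5'. After: A=7 B=0 C=0 D=5 ZF=0 PC=7
Step 8: PC=7 exec 'MOV C, 12'. After: A=7 B=0 C=12 D=5 ZF=0 PC=8
Step 9: PC=8 exec 'HALT'. After: A=7 B=0 C=12 D=5 ZF=0 PC=8 HALTED
Total instructions executed: 9

Answer: 9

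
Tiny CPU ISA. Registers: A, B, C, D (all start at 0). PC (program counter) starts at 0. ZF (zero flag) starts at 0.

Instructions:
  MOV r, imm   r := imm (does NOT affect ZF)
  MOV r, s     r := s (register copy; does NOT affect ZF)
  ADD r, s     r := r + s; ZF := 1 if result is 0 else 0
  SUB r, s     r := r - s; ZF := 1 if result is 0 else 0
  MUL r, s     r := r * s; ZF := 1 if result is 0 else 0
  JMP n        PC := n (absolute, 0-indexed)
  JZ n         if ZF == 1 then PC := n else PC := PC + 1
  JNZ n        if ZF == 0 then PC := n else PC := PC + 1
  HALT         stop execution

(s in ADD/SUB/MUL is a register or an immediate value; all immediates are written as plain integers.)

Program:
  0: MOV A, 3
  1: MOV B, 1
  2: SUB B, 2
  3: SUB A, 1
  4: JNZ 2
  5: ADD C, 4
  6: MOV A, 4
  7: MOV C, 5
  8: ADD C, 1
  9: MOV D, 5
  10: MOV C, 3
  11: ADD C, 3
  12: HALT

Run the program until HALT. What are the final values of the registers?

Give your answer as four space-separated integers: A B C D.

Step 1: PC=0 exec 'MOV A, 3'. After: A=3 B=0 C=0 D=0 ZF=0 PC=1
Step 2: PC=1 exec 'MOV B, 1'. After: A=3 B=1 C=0 D=0 ZF=0 PC=2
Step 3: PC=2 exec 'SUB B, 2'. After: A=3 B=-1 C=0 D=0 ZF=0 PC=3
Step 4: PC=3 exec 'SUB A, 1'. After: A=2 B=-1 C=0 D=0 ZF=0 PC=4
Step 5: PC=4 exec 'JNZ 2'. After: A=2 B=-1 C=0 D=0 ZF=0 PC=2
Step 6: PC=2 exec 'SUB B, 2'. After: A=2 B=-3 C=0 D=0 ZF=0 PC=3
Step 7: PC=3 exec 'SUB A, 1'. After: A=1 B=-3 C=0 D=0 ZF=0 PC=4
Step 8: PC=4 exec 'JNZ 2'. After: A=1 B=-3 C=0 D=0 ZF=0 PC=2
Step 9: PC=2 exec 'SUB B, 2'. After: A=1 B=-5 C=0 D=0 ZF=0 PC=3
Step 10: PC=3 exec 'SUB A, 1'. After: A=0 B=-5 C=0 D=0 ZF=1 PC=4
Step 11: PC=4 exec 'JNZ 2'. After: A=0 B=-5 C=0 D=0 ZF=1 PC=5
Step 12: PC=5 exec 'ADD C, 4'. After: A=0 B=-5 C=4 D=0 ZF=0 PC=6
Step 13: PC=6 exec 'MOV A, 4'. After: A=4 B=-5 C=4 D=0 ZF=0 PC=7
Step 14: PC=7 exec 'MOV C, 5'. After: A=4 B=-5 C=5 D=0 ZF=0 PC=8
Step 15: PC=8 exec 'ADD C, 1'. After: A=4 B=-5 C=6 D=0 ZF=0 PC=9
Step 16: PC=9 exec 'MOV D, 5'. After: A=4 B=-5 C=6 D=5 ZF=0 PC=10
Step 17: PC=10 exec 'MOV C, 3'. After: A=4 B=-5 C=3 D=5 ZF=0 PC=11
Step 18: PC=11 exec 'ADD C, 3'. After: A=4 B=-5 C=6 D=5 ZF=0 PC=12
Step 19: PC=12 exec 'HALT'. After: A=4 B=-5 C=6 D=5 ZF=0 PC=12 HALTED

Answer: 4 -5 6 5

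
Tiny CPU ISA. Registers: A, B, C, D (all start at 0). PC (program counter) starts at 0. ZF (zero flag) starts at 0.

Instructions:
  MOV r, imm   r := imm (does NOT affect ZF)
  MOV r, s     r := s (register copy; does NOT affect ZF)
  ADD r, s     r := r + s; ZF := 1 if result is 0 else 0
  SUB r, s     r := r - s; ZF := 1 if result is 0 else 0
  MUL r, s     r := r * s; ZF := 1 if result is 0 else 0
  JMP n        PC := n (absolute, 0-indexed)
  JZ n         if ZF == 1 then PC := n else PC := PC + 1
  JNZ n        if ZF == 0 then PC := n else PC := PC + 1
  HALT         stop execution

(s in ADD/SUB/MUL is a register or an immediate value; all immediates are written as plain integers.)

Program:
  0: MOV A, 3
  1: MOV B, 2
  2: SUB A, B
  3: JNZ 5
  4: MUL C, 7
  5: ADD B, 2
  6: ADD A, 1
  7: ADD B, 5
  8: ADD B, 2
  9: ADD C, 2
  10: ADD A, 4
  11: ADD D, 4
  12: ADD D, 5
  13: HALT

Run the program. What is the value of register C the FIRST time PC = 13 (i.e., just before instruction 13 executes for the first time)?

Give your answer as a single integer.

Step 1: PC=0 exec 'MOV A, 3'. After: A=3 B=0 C=0 D=0 ZF=0 PC=1
Step 2: PC=1 exec 'MOV B, 2'. After: A=3 B=2 C=0 D=0 ZF=0 PC=2
Step 3: PC=2 exec 'SUB A, B'. After: A=1 B=2 C=0 D=0 ZF=0 PC=3
Step 4: PC=3 exec 'JNZ 5'. After: A=1 B=2 C=0 D=0 ZF=0 PC=5
Step 5: PC=5 exec 'ADD B, 2'. After: A=1 B=4 C=0 D=0 ZF=0 PC=6
Step 6: PC=6 exec 'ADD A, 1'. After: A=2 B=4 C=0 D=0 ZF=0 PC=7
Step 7: PC=7 exec 'ADD B, 5'. After: A=2 B=9 C=0 D=0 ZF=0 PC=8
Step 8: PC=8 exec 'ADD B, 2'. After: A=2 B=11 C=0 D=0 ZF=0 PC=9
Step 9: PC=9 exec 'ADD C, 2'. After: A=2 B=11 C=2 D=0 ZF=0 PC=10
Step 10: PC=10 exec 'ADD A, 4'. After: A=6 B=11 C=2 D=0 ZF=0 PC=11
Step 11: PC=11 exec 'ADD D, 4'. After: A=6 B=11 C=2 D=4 ZF=0 PC=12
Step 12: PC=12 exec 'ADD D, 5'. After: A=6 B=11 C=2 D=9 ZF=0 PC=13
First time PC=13: C=2

2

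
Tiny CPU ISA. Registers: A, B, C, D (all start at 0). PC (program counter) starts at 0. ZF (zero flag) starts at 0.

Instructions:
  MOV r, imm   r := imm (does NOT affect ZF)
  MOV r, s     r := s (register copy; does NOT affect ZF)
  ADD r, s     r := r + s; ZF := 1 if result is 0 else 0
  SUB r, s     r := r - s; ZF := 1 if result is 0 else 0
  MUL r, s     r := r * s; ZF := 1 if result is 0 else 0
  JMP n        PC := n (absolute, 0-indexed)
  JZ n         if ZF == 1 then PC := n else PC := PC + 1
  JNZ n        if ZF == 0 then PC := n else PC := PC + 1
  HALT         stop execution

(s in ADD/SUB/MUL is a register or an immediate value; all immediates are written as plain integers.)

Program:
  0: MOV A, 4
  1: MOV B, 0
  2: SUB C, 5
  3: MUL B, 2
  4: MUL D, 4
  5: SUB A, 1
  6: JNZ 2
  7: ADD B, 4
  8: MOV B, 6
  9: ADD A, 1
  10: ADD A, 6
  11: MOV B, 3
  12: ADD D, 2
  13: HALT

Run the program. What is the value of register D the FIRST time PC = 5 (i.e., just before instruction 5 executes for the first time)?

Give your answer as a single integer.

Step 1: PC=0 exec 'MOV A, 4'. After: A=4 B=0 C=0 D=0 ZF=0 PC=1
Step 2: PC=1 exec 'MOV B, 0'. After: A=4 B=0 C=0 D=0 ZF=0 PC=2
Step 3: PC=2 exec 'SUB C, 5'. After: A=4 B=0 C=-5 D=0 ZF=0 PC=3
Step 4: PC=3 exec 'MUL B, 2'. After: A=4 B=0 C=-5 D=0 ZF=1 PC=4
Step 5: PC=4 exec 'MUL D, 4'. After: A=4 B=0 C=-5 D=0 ZF=1 PC=5
First time PC=5: D=0

0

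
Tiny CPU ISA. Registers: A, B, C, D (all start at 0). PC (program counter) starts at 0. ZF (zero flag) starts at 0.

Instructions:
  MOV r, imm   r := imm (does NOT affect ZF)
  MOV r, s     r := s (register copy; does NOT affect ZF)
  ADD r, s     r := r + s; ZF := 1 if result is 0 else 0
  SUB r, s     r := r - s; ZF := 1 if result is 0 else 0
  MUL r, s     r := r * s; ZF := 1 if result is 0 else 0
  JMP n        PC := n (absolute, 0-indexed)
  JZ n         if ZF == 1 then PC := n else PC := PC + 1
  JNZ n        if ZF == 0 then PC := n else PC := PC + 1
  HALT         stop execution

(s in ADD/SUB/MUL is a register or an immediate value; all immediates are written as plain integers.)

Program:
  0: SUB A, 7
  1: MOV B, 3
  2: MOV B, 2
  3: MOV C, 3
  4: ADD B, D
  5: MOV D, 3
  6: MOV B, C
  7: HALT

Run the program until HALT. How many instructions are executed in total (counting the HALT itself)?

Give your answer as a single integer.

Step 1: PC=0 exec 'SUB A, 7'. After: A=-7 B=0 C=0 D=0 ZF=0 PC=1
Step 2: PC=1 exec 'MOV B, 3'. After: A=-7 B=3 C=0 D=0 ZF=0 PC=2
Step 3: PC=2 exec 'MOV B, 2'. After: A=-7 B=2 C=0 D=0 ZF=0 PC=3
Step 4: PC=3 exec 'MOV C, 3'. After: A=-7 B=2 C=3 D=0 ZF=0 PC=4
Step 5: PC=4 exec 'ADD B, D'. After: A=-7 B=2 C=3 D=0 ZF=0 PC=5
Step 6: PC=5 exec 'MOV D, 3'. After: A=-7 B=2 C=3 D=3 ZF=0 PC=6
Step 7: PC=6 exec 'MOV B, C'. After: A=-7 B=3 C=3 D=3 ZF=0 PC=7
Step 8: PC=7 exec 'HALT'. After: A=-7 B=3 C=3 D=3 ZF=0 PC=7 HALTED
Total instructions executed: 8

Answer: 8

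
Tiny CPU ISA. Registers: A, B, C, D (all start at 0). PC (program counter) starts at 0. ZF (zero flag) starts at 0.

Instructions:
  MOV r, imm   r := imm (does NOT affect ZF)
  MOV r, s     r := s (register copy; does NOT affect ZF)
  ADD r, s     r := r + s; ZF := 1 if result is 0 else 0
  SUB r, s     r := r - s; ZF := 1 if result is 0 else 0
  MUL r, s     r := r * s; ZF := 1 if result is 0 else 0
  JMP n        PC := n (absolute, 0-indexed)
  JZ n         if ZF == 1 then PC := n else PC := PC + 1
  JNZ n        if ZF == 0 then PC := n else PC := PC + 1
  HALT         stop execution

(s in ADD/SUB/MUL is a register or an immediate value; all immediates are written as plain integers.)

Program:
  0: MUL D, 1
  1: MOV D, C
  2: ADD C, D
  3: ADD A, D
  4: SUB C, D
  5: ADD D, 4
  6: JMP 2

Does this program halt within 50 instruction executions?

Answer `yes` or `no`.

Step 1: PC=0 exec 'MUL D, 1'. After: A=0 B=0 C=0 D=0 ZF=1 PC=1
Step 2: PC=1 exec 'MOV D, C'. After: A=0 B=0 C=0 D=0 ZF=1 PC=2
Step 3: PC=2 exec 'ADD C, D'. After: A=0 B=0 C=0 D=0 ZF=1 PC=3
Step 4: PC=3 exec 'ADD A, D'. After: A=0 B=0 C=0 D=0 ZF=1 PC=4
Step 5: PC=4 exec 'SUB C, D'. After: A=0 B=0 C=0 D=0 ZF=1 PC=5
Step 6: PC=5 exec 'ADD D, 4'. After: A=0 B=0 C=0 D=4 ZF=0 PC=6
Step 7: PC=6 exec 'JMP 2'. After: A=0 B=0 C=0 D=4 ZF=0 PC=2
Step 8: PC=2 exec 'ADD C, D'. After: A=0 B=0 C=4 D=4 ZF=0 PC=3
Step 9: PC=3 exec 'ADD A, D'. After: A=4 B=0 C=4 D=4 ZF=0 PC=4
Step 10: PC=4 exec 'SUB C, D'. After: A=4 B=0 C=0 D=4 ZF=1 PC=5
Step 11: PC=5 exec 'ADD D, 4'. After: A=4 B=0 C=0 D=8 ZF=0 PC=6
Step 12: PC=6 exec 'JMP 2'. After: A=4 B=0 C=0 D=8 ZF=0 PC=2
Step 13: PC=2 exec 'ADD C, D'. After: A=4 B=0 C=8 D=8 ZF=0 PC=3
Step 14: PC=3 exec 'ADD A, D'. After: A=12 B=0 C=8 D=8 ZF=0 PC=4
Step 15: PC=4 exec 'SUB C, D'. After: A=12 B=0 C=0 D=8 ZF=1 PC=5
After 50 steps: not halted. PC revisits the same instructions with no path to HALT; will never halt.

Answer: no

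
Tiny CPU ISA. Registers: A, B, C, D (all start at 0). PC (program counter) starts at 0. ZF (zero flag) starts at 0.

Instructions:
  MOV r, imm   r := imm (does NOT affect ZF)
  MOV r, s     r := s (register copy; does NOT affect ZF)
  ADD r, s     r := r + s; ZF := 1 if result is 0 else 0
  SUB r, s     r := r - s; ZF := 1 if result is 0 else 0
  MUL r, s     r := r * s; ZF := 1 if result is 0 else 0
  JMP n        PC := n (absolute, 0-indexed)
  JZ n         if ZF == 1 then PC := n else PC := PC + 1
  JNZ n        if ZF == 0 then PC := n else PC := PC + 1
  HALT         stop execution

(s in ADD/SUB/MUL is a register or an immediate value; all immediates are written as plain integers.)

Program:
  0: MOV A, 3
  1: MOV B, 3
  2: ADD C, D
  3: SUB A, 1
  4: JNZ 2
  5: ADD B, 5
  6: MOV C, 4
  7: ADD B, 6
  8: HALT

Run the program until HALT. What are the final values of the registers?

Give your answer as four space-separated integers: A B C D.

Answer: 0 14 4 0

Derivation:
Step 1: PC=0 exec 'MOV A, 3'. After: A=3 B=0 C=0 D=0 ZF=0 PC=1
Step 2: PC=1 exec 'MOV B, 3'. After: A=3 B=3 C=0 D=0 ZF=0 PC=2
Step 3: PC=2 exec 'ADD C, D'. After: A=3 B=3 C=0 D=0 ZF=1 PC=3
Step 4: PC=3 exec 'SUB A, 1'. After: A=2 B=3 C=0 D=0 ZF=0 PC=4
Step 5: PC=4 exec 'JNZ 2'. After: A=2 B=3 C=0 D=0 ZF=0 PC=2
Step 6: PC=2 exec 'ADD C, D'. After: A=2 B=3 C=0 D=0 ZF=1 PC=3
Step 7: PC=3 exec 'SUB A, 1'. After: A=1 B=3 C=0 D=0 ZF=0 PC=4
Step 8: PC=4 exec 'JNZ 2'. After: A=1 B=3 C=0 D=0 ZF=0 PC=2
Step 9: PC=2 exec 'ADD C, D'. After: A=1 B=3 C=0 D=0 ZF=1 PC=3
Step 10: PC=3 exec 'SUB A, 1'. After: A=0 B=3 C=0 D=0 ZF=1 PC=4
Step 11: PC=4 exec 'JNZ 2'. After: A=0 B=3 C=0 D=0 ZF=1 PC=5
Step 12: PC=5 exec 'ADD B, 5'. After: A=0 B=8 C=0 D=0 ZF=0 PC=6
Step 13: PC=6 exec 'MOV C, 4'. After: A=0 B=8 C=4 D=0 ZF=0 PC=7
Step 14: PC=7 exec 'ADD B, 6'. After: A=0 B=14 C=4 D=0 ZF=0 PC=8
Step 15: PC=8 exec 'HALT'. After: A=0 B=14 C=4 D=0 ZF=0 PC=8 HALTED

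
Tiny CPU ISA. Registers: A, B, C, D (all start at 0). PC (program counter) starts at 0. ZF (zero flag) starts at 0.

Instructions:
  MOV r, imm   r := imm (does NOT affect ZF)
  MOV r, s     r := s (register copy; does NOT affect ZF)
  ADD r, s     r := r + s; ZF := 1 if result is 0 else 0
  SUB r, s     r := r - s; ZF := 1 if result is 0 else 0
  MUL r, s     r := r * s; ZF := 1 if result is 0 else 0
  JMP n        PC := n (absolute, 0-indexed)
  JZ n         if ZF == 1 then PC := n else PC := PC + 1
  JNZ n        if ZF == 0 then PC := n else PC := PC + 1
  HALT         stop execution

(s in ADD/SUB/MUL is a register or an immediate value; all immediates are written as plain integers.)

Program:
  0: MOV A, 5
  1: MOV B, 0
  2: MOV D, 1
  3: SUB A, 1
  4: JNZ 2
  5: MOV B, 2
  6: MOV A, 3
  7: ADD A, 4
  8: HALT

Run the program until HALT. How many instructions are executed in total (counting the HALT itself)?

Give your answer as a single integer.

Answer: 21

Derivation:
Step 1: PC=0 exec 'MOV A, 5'. After: A=5 B=0 C=0 D=0 ZF=0 PC=1
Step 2: PC=1 exec 'MOV B, 0'. After: A=5 B=0 C=0 D=0 ZF=0 PC=2
Step 3: PC=2 exec 'MOV D, 1'. After: A=5 B=0 C=0 D=1 ZF=0 PC=3
Step 4: PC=3 exec 'SUB A, 1'. After: A=4 B=0 C=0 D=1 ZF=0 PC=4
Step 5: PC=4 exec 'JNZ 2'. After: A=4 B=0 C=0 D=1 ZF=0 PC=2
Step 6: PC=2 exec 'MOV D, 1'. After: A=4 B=0 C=0 D=1 ZF=0 PC=3
Step 7: PC=3 exec 'SUB A, 1'. After: A=3 B=0 C=0 D=1 ZF=0 PC=4
Step 8: PC=4 exec 'JNZ 2'. After: A=3 B=0 C=0 D=1 ZF=0 PC=2
Step 9: PC=2 exec 'MOV D, 1'. After: A=3 B=0 C=0 D=1 ZF=0 PC=3
Step 10: PC=3 exec 'SUB A, 1'. After: A=2 B=0 C=0 D=1 ZF=0 PC=4
Step 11: PC=4 exec 'JNZ 2'. After: A=2 B=0 C=0 D=1 ZF=0 PC=2
Step 12: PC=2 exec 'MOV D, 1'. After: A=2 B=0 C=0 D=1 ZF=0 PC=3
Step 13: PC=3 exec 'SUB A, 1'. After: A=1 B=0 C=0 D=1 ZF=0 PC=4
Step 14: PC=4 exec 'JNZ 2'. After: A=1 B=0 C=0 D=1 ZF=0 PC=2
Step 15: PC=2 exec 'MOV D, 1'. After: A=1 B=0 C=0 D=1 ZF=0 PC=3
Step 16: PC=3 exec 'SUB A, 1'. After: A=0 B=0 C=0 D=1 ZF=1 PC=4
Step 17: PC=4 exec 'JNZ 2'. After: A=0 B=0 C=0 D=1 ZF=1 PC=5
Step 18: PC=5 exec 'MOV B, 2'. After: A=0 B=2 C=0 D=1 ZF=1 PC=6
Step 19: PC=6 exec 'MOV A, 3'. After: A=3 B=2 C=0 D=1 ZF=1 PC=7
Step 20: PC=7 exec 'ADD A, 4'. After: A=7 B=2 C=0 D=1 ZF=0 PC=8
Step 21: PC=8 exec 'HALT'. After: A=7 B=2 C=0 D=1 ZF=0 PC=8 HALTED
Total instructions executed: 21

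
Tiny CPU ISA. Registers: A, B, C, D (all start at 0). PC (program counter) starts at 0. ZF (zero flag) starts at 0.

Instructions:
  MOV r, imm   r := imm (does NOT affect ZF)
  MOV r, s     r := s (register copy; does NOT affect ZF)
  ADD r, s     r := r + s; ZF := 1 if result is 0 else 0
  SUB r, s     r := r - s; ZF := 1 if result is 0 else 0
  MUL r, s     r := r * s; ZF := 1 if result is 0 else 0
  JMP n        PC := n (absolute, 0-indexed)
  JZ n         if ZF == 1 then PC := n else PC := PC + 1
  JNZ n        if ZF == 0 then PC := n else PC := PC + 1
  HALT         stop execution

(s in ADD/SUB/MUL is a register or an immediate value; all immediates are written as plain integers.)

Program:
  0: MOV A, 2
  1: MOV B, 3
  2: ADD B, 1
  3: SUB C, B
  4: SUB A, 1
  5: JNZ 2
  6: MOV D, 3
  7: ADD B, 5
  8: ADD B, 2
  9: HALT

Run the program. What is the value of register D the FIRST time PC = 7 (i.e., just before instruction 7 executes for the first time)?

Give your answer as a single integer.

Step 1: PC=0 exec 'MOV A, 2'. After: A=2 B=0 C=0 D=0 ZF=0 PC=1
Step 2: PC=1 exec 'MOV B, 3'. After: A=2 B=3 C=0 D=0 ZF=0 PC=2
Step 3: PC=2 exec 'ADD B, 1'. After: A=2 B=4 C=0 D=0 ZF=0 PC=3
Step 4: PC=3 exec 'SUB C, B'. After: A=2 B=4 C=-4 D=0 ZF=0 PC=4
Step 5: PC=4 exec 'SUB A, 1'. After: A=1 B=4 C=-4 D=0 ZF=0 PC=5
Step 6: PC=5 exec 'JNZ 2'. After: A=1 B=4 C=-4 D=0 ZF=0 PC=2
Step 7: PC=2 exec 'ADD B, 1'. After: A=1 B=5 C=-4 D=0 ZF=0 PC=3
Step 8: PC=3 exec 'SUB C, B'. After: A=1 B=5 C=-9 D=0 ZF=0 PC=4
Step 9: PC=4 exec 'SUB A, 1'. After: A=0 B=5 C=-9 D=0 ZF=1 PC=5
Step 10: PC=5 exec 'JNZ 2'. After: A=0 B=5 C=-9 D=0 ZF=1 PC=6
Step 11: PC=6 exec 'MOV D, 3'. After: A=0 B=5 C=-9 D=3 ZF=1 PC=7
First time PC=7: D=3

3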